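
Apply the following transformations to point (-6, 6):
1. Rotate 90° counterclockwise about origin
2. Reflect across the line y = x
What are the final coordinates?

Step 1: Rotate 90° → (-6, -6)
Step 2: Reflect across line y = x → (-6, -6)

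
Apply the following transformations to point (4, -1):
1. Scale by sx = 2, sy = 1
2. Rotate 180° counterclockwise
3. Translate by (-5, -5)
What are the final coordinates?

Step 1: Scale → (8, -1)
Step 2: Rotate 180° → (-8, 1)
Step 3: Translate → (-13, -4)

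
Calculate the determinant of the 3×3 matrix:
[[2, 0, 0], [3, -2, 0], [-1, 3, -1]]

Expansion along first row:
det = 2·det([[-2,0],[3,-1]]) - 0·det([[3,0],[-1,-1]]) + 0·det([[3,-2],[-1,3]])
    = 2·(-2·-1 - 0·3) - 0·(3·-1 - 0·-1) + 0·(3·3 - -2·-1)
    = 2·2 - 0·-3 + 0·7
    = 4 + 0 + 0 = 4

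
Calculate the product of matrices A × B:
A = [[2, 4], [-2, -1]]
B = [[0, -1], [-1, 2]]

Matrix multiplication:
C[0][0] = 2×0 + 4×-1 = -4
C[0][1] = 2×-1 + 4×2 = 6
C[1][0] = -2×0 + -1×-1 = 1
C[1][1] = -2×-1 + -1×2 = 0
Result: [[-4, 6], [1, 0]]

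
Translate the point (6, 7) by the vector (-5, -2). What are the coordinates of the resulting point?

Translation by (-5, -2) (homogeneous matrix [[1, 0, -5], [0, 1, -2], [0, 0, 1]]):
x' = 6 + -5 = 1
y' = 7 + -2 = 5
Result: (1, 5)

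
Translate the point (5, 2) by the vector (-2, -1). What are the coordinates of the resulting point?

Translation by (-2, -1) (homogeneous matrix [[1, 0, -2], [0, 1, -1], [0, 0, 1]]):
x' = 5 + -2 = 3
y' = 2 + -1 = 1
Result: (3, 1)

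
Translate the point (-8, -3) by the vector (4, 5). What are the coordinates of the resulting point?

Translation by (4, 5) (homogeneous matrix [[1, 0, 4], [0, 1, 5], [0, 0, 1]]):
x' = -8 + 4 = -4
y' = -3 + 5 = 2
Result: (-4, 2)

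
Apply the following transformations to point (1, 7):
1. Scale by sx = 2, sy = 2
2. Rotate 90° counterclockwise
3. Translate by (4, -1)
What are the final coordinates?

Step 1: Scale → (2, 14)
Step 2: Rotate 90° → (-14, 2)
Step 3: Translate → (-10, 1)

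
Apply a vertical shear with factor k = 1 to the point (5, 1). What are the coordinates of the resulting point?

Shear matrix for vertical shear with factor k = 1:
[[1, 0], [1, 1]]
Result: (5, 1) → (5, 6)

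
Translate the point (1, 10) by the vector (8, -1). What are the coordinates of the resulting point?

Translation by (8, -1) (homogeneous matrix [[1, 0, 8], [0, 1, -1], [0, 0, 1]]):
x' = 1 + 8 = 9
y' = 10 + -1 = 9
Result: (9, 9)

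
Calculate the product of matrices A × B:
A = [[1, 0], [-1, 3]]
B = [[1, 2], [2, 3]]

Matrix multiplication:
C[0][0] = 1×1 + 0×2 = 1
C[0][1] = 1×2 + 0×3 = 2
C[1][0] = -1×1 + 3×2 = 5
C[1][1] = -1×2 + 3×3 = 7
Result: [[1, 2], [5, 7]]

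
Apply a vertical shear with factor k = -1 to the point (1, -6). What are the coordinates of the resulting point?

Shear matrix for vertical shear with factor k = -1:
[[1, 0], [-1, 1]]
Result: (1, -6) → (1, -7)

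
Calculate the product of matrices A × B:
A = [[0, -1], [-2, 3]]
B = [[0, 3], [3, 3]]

Matrix multiplication:
C[0][0] = 0×0 + -1×3 = -3
C[0][1] = 0×3 + -1×3 = -3
C[1][0] = -2×0 + 3×3 = 9
C[1][1] = -2×3 + 3×3 = 3
Result: [[-3, -3], [9, 3]]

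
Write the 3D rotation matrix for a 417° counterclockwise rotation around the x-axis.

Rotation matrix for counterclockwise 417° around x-axis:
cos(417°) = 0.5446, sin(417°) = 0.8387
Result: [[1, 0, 0], [0, 0.5446, -0.8387], [0, 0.8387, 0.5446]]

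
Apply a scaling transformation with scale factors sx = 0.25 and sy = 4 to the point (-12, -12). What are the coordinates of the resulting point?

Scaling matrix:
[[0.25, 0], [0, 4]]
Result: (-12 × 0.25, -12 × 4) = (-3, -48)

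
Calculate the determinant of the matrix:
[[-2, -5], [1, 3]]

For a 2×2 matrix [[a, b], [c, d]], det = ad - bc
det = (-2)(3) - (-5)(1) = -6 - -5 = -1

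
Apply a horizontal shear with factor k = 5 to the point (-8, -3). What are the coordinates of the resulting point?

Shear matrix for horizontal shear with factor k = 5:
[[1, 5], [0, 1]]
Result: (-8, -3) → (-23, -3)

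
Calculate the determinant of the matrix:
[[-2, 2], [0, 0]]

For a 2×2 matrix [[a, b], [c, d]], det = ad - bc
det = (-2)(0) - (2)(0) = 0 - 0 = 0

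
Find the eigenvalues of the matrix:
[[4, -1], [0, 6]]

Characteristic equation: det(A - λI) = 0
λ² - (trace)λ + (det) = 0
trace = 4 + 6 = 10, det = (4)(6) - (-1)(0) = 24
λ² - (10)λ + (24) = 0
λ = (10 ± √((10)² - 4·(24))) / 2 = (10 ± √4) / 2
Solving: λ = 4, 6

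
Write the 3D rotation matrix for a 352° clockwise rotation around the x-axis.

Rotation matrix for clockwise 352° around x-axis:
A clockwise rotation by 352° is a counterclockwise rotation by -352°.
cos(-352°) = 0.9903, sin(-352°) = 0.1392
Result: [[1, 0, 0], [0, 0.9903, -0.1392], [0, 0.1392, 0.9903]]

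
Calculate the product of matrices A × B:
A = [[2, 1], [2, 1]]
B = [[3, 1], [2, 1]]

Matrix multiplication:
C[0][0] = 2×3 + 1×2 = 8
C[0][1] = 2×1 + 1×1 = 3
C[1][0] = 2×3 + 1×2 = 8
C[1][1] = 2×1 + 1×1 = 3
Result: [[8, 3], [8, 3]]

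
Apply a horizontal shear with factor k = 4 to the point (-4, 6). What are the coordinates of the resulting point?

Shear matrix for horizontal shear with factor k = 4:
[[1, 4], [0, 1]]
Result: (-4, 6) → (20, 6)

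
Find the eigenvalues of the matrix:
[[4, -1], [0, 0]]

Characteristic equation: det(A - λI) = 0
λ² - (trace)λ + (det) = 0
trace = 4 + 0 = 4, det = (4)(0) - (-1)(0) = 0
λ² - (4)λ + (0) = 0
λ = (4 ± √((4)² - 4·(0))) / 2 = (4 ± √16) / 2
Solving: λ = 0, 4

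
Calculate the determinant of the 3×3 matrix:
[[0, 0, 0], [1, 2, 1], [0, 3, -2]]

Expansion along first row:
det = 0·det([[2,1],[3,-2]]) - 0·det([[1,1],[0,-2]]) + 0·det([[1,2],[0,3]])
    = 0·(2·-2 - 1·3) - 0·(1·-2 - 1·0) + 0·(1·3 - 2·0)
    = 0·-7 - 0·-2 + 0·3
    = 0 + 0 + 0 = 0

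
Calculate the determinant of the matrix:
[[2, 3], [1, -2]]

For a 2×2 matrix [[a, b], [c, d]], det = ad - bc
det = (2)(-2) - (3)(1) = -4 - 3 = -7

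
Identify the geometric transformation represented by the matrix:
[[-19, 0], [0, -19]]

This matrix represents: uniform scaling by factor -19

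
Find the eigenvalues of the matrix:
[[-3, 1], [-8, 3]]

Characteristic equation: det(A - λI) = 0
λ² - (trace)λ + (det) = 0
trace = -3 + 3 = 0, det = (-3)(3) - (1)(-8) = -1
λ² - (0)λ + (-1) = 0
λ = (0 ± √((0)² - 4·(-1))) / 2 = (0 ± √4) / 2
Solving: λ = -1, 1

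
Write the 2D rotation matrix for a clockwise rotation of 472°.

Rotation matrix formula: [[cos θ, -sin θ], [sin θ, cos θ]]
A clockwise rotation by 472° is equivalent to a counterclockwise rotation by -472°.
For θ = -472°:
cos(-472°) = -0.3746
sin(-472°) = -0.9272
Result: [[-0.3746, 0.9272], [-0.9272, -0.3746]]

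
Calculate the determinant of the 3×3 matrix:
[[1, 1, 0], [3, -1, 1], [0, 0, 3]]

Expansion along first row:
det = 1·det([[-1,1],[0,3]]) - 1·det([[3,1],[0,3]]) + 0·det([[3,-1],[0,0]])
    = 1·(-1·3 - 1·0) - 1·(3·3 - 1·0) + 0·(3·0 - -1·0)
    = 1·-3 - 1·9 + 0·0
    = -3 + -9 + 0 = -12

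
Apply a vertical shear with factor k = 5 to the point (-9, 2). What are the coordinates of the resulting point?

Shear matrix for vertical shear with factor k = 5:
[[1, 0], [5, 1]]
Result: (-9, 2) → (-9, -43)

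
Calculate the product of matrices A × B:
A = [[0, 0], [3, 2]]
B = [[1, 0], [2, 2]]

Matrix multiplication:
C[0][0] = 0×1 + 0×2 = 0
C[0][1] = 0×0 + 0×2 = 0
C[1][0] = 3×1 + 2×2 = 7
C[1][1] = 3×0 + 2×2 = 4
Result: [[0, 0], [7, 4]]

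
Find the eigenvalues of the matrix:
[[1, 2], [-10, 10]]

Characteristic equation: det(A - λI) = 0
λ² - (trace)λ + (det) = 0
trace = 1 + 10 = 11, det = (1)(10) - (2)(-10) = 30
λ² - (11)λ + (30) = 0
λ = (11 ± √((11)² - 4·(30))) / 2 = (11 ± √1) / 2
Solving: λ = 5, 6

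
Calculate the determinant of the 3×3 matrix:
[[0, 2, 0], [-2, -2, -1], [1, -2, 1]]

Expansion along first row:
det = 0·det([[-2,-1],[-2,1]]) - 2·det([[-2,-1],[1,1]]) + 0·det([[-2,-2],[1,-2]])
    = 0·(-2·1 - -1·-2) - 2·(-2·1 - -1·1) + 0·(-2·-2 - -2·1)
    = 0·-4 - 2·-1 + 0·6
    = 0 + 2 + 0 = 2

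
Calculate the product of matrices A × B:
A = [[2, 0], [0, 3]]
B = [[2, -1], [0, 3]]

Matrix multiplication:
C[0][0] = 2×2 + 0×0 = 4
C[0][1] = 2×-1 + 0×3 = -2
C[1][0] = 0×2 + 3×0 = 0
C[1][1] = 0×-1 + 3×3 = 9
Result: [[4, -2], [0, 9]]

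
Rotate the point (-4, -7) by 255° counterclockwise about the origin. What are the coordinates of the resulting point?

Rotation matrix for 255°: [[cos 255°, -sin 255°], [sin 255°, cos 255°]] ≈ [[-0.258819, 0.965926], [-0.965926, -0.258819]]
[[-0.258819, 0.965926], [-0.965926, -0.258819]] × [-4, -7]ᵀ ≈ [-5.7262, 5.6754]ᵀ
Result: (-5.7262, 5.6754)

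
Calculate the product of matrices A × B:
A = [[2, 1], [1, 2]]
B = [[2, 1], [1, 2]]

Matrix multiplication:
C[0][0] = 2×2 + 1×1 = 5
C[0][1] = 2×1 + 1×2 = 4
C[1][0] = 1×2 + 2×1 = 4
C[1][1] = 1×1 + 2×2 = 5
Result: [[5, 4], [4, 5]]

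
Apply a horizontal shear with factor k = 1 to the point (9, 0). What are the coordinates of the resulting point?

Shear matrix for horizontal shear with factor k = 1:
[[1, 1], [0, 1]]
Result: (9, 0) → (9, 0)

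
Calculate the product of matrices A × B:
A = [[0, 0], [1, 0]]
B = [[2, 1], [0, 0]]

Matrix multiplication:
C[0][0] = 0×2 + 0×0 = 0
C[0][1] = 0×1 + 0×0 = 0
C[1][0] = 1×2 + 0×0 = 2
C[1][1] = 1×1 + 0×0 = 1
Result: [[0, 0], [2, 1]]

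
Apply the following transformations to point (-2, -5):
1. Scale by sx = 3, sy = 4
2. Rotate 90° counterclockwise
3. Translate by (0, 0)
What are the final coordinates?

Step 1: Scale → (-6, -20)
Step 2: Rotate 90° → (20, -6)
Step 3: Translate → (20, -6)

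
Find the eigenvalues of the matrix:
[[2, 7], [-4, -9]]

Characteristic equation: det(A - λI) = 0
λ² - (trace)λ + (det) = 0
trace = 2 + -9 = -7, det = (2)(-9) - (7)(-4) = 10
λ² - (-7)λ + (10) = 0
λ = (-7 ± √((-7)² - 4·(10))) / 2 = (-7 ± √9) / 2
Solving: λ = -5, -2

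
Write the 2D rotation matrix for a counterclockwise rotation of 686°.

Rotation matrix formula: [[cos θ, -sin θ], [sin θ, cos θ]]
For θ = 686°:
cos(686°) = 0.8290
sin(686°) = -0.5592
Result: [[0.8290, 0.5592], [-0.5592, 0.8290]]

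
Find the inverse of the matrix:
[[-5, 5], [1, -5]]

For [[a,b],[c,d]], inverse = (1/det)·[[d,-b],[-c,a]]
det = (-5)(-5) - (5)(1) = 25 - 5 = 20
Inverse = (1/20)·[[-5, -5], [-1, -5]]
= [[-1/4, -1/4], [-1/20, -1/4]]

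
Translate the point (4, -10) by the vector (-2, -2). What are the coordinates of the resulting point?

Translation by (-2, -2) (homogeneous matrix [[1, 0, -2], [0, 1, -2], [0, 0, 1]]):
x' = 4 + -2 = 2
y' = -10 + -2 = -12
Result: (2, -12)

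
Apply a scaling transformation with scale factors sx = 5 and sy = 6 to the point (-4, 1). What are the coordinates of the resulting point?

Scaling matrix:
[[5, 0], [0, 6]]
Result: (-4 × 5, 1 × 6) = (-20, 6)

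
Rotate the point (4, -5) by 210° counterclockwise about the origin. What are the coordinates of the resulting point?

Rotation matrix for 210°: [[cos 210°, -sin 210°], [sin 210°, cos 210°]] ≈ [[-0.866025, 0.500000], [-0.500000, -0.866025]]
[[-0.866025, 0.500000], [-0.500000, -0.866025]] × [4, -5]ᵀ ≈ [-5.9641, 2.3301]ᵀ
Result: (-5.9641, 2.3301)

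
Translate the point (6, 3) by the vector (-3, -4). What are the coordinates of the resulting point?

Translation by (-3, -4) (homogeneous matrix [[1, 0, -3], [0, 1, -4], [0, 0, 1]]):
x' = 6 + -3 = 3
y' = 3 + -4 = -1
Result: (3, -1)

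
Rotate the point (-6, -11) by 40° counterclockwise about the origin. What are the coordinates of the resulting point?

Rotation matrix for 40°: [[cos 40°, -sin 40°], [sin 40°, cos 40°]] ≈ [[0.766044, -0.642788], [0.642788, 0.766044]]
[[0.766044, -0.642788], [0.642788, 0.766044]] × [-6, -11]ᵀ ≈ [2.4744, -12.2832]ᵀ
Result: (2.4744, -12.2832)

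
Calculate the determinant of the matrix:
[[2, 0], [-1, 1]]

For a 2×2 matrix [[a, b], [c, d]], det = ad - bc
det = (2)(1) - (0)(-1) = 2 - 0 = 2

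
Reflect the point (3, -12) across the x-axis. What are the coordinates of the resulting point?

Reflection across x-axis: (3, -12) → (3, 12)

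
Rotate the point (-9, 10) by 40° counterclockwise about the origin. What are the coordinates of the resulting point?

Rotation matrix for 40°: [[cos 40°, -sin 40°], [sin 40°, cos 40°]] ≈ [[0.766044, -0.642788], [0.642788, 0.766044]]
[[0.766044, -0.642788], [0.642788, 0.766044]] × [-9, 10]ᵀ ≈ [-13.3223, 1.8754]ᵀ
Result: (-13.3223, 1.8754)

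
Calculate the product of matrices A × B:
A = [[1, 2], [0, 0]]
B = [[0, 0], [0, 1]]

Matrix multiplication:
C[0][0] = 1×0 + 2×0 = 0
C[0][1] = 1×0 + 2×1 = 2
C[1][0] = 0×0 + 0×0 = 0
C[1][1] = 0×0 + 0×1 = 0
Result: [[0, 2], [0, 0]]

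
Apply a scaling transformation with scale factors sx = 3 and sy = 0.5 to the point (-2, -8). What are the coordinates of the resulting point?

Scaling matrix:
[[3, 0], [0, 0.50]]
Result: (-2 × 3, -8 × 0.5) = (-6, -4)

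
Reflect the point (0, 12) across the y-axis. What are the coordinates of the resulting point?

Reflection across y-axis: (0, 12) → (0, 12)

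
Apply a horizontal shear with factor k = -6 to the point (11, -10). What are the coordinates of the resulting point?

Shear matrix for horizontal shear with factor k = -6:
[[1, -6], [0, 1]]
Result: (11, -10) → (71, -10)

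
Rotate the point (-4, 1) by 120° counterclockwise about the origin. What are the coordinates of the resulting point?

Rotation matrix for 120°: [[cos 120°, -sin 120°], [sin 120°, cos 120°]] ≈ [[-0.500000, -0.866025], [0.866025, -0.500000]]
[[-0.500000, -0.866025], [0.866025, -0.500000]] × [-4, 1]ᵀ ≈ [1.1340, -3.9641]ᵀ
Result: (1.1340, -3.9641)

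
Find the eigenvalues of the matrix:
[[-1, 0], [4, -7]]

Characteristic equation: det(A - λI) = 0
λ² - (trace)λ + (det) = 0
trace = -1 + -7 = -8, det = (-1)(-7) - (0)(4) = 7
λ² - (-8)λ + (7) = 0
λ = (-8 ± √((-8)² - 4·(7))) / 2 = (-8 ± √36) / 2
Solving: λ = -7, -1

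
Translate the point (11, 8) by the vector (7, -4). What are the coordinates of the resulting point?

Translation by (7, -4) (homogeneous matrix [[1, 0, 7], [0, 1, -4], [0, 0, 1]]):
x' = 11 + 7 = 18
y' = 8 + -4 = 4
Result: (18, 4)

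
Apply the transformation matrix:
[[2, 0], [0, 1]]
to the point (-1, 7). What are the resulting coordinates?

Matrix multiplication:
[[2, 0], [0, 1]] × [-1, 7]ᵀ
= [(2)(-1) + (0)(7), (0)(-1) + (1)(7)]ᵀ
= [-2, 7]ᵀ
Result: (-2, 7)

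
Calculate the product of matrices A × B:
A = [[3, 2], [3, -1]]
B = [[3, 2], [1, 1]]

Matrix multiplication:
C[0][0] = 3×3 + 2×1 = 11
C[0][1] = 3×2 + 2×1 = 8
C[1][0] = 3×3 + -1×1 = 8
C[1][1] = 3×2 + -1×1 = 5
Result: [[11, 8], [8, 5]]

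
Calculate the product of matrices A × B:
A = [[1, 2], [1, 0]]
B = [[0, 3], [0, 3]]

Matrix multiplication:
C[0][0] = 1×0 + 2×0 = 0
C[0][1] = 1×3 + 2×3 = 9
C[1][0] = 1×0 + 0×0 = 0
C[1][1] = 1×3 + 0×3 = 3
Result: [[0, 9], [0, 3]]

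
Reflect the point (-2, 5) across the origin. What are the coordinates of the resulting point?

Reflection across origin: (-2, 5) → (2, -5)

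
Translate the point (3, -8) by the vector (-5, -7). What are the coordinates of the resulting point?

Translation by (-5, -7) (homogeneous matrix [[1, 0, -5], [0, 1, -7], [0, 0, 1]]):
x' = 3 + -5 = -2
y' = -8 + -7 = -15
Result: (-2, -15)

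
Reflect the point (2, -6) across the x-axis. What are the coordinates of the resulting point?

Reflection across x-axis: (2, -6) → (2, 6)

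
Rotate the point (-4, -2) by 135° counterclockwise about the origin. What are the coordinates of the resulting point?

Rotation matrix for 135°: [[cos 135°, -sin 135°], [sin 135°, cos 135°]] ≈ [[-0.707107, -0.707107], [0.707107, -0.707107]]
[[-0.707107, -0.707107], [0.707107, -0.707107]] × [-4, -2]ᵀ ≈ [4.2426, -1.4142]ᵀ
Result: (4.2426, -1.4142)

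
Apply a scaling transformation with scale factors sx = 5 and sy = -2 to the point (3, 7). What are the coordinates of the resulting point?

Scaling matrix:
[[5, 0], [0, -2]]
Result: (3 × 5, 7 × -2) = (15, -14)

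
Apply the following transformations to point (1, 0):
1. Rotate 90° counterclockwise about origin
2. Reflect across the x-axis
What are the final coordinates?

Step 1: Rotate 90° → (0, 1)
Step 2: Reflect across x-axis → (0, -1)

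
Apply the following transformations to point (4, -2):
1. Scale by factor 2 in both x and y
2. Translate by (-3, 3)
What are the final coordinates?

Step 1: Scale (4, -2) by 2 → (8, -4)
Step 2: Translate by (-3, 3) → (5, -1)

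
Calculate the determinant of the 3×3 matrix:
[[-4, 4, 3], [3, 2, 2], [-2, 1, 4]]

Expansion along first row:
det = -4·det([[2,2],[1,4]]) - 4·det([[3,2],[-2,4]]) + 3·det([[3,2],[-2,1]])
    = -4·(2·4 - 2·1) - 4·(3·4 - 2·-2) + 3·(3·1 - 2·-2)
    = -4·6 - 4·16 + 3·7
    = -24 + -64 + 21 = -67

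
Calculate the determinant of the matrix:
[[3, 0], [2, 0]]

For a 2×2 matrix [[a, b], [c, d]], det = ad - bc
det = (3)(0) - (0)(2) = 0 - 0 = 0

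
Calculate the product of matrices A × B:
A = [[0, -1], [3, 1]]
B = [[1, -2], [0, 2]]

Matrix multiplication:
C[0][0] = 0×1 + -1×0 = 0
C[0][1] = 0×-2 + -1×2 = -2
C[1][0] = 3×1 + 1×0 = 3
C[1][1] = 3×-2 + 1×2 = -4
Result: [[0, -2], [3, -4]]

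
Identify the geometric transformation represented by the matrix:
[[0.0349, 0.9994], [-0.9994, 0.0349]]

This matrix represents: rotation by 272° counterclockwise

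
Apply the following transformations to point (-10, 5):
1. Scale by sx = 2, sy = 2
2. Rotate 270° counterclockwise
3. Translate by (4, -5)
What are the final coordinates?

Step 1: Scale → (-20, 10)
Step 2: Rotate 270° → (10, 20)
Step 3: Translate → (14, 15)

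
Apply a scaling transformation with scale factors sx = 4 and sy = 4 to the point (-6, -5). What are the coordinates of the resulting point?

Scaling matrix:
[[4, 0], [0, 4]]
Result: (-6 × 4, -5 × 4) = (-24, -20)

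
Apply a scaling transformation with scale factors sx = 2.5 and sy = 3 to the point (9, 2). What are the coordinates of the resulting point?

Scaling matrix:
[[2.50, 0], [0, 3]]
Result: (9 × 2.5, 2 × 3) = (22.5, 6)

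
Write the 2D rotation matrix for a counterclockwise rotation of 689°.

Rotation matrix formula: [[cos θ, -sin θ], [sin θ, cos θ]]
For θ = 689°:
cos(689°) = 0.8572
sin(689°) = -0.5150
Result: [[0.8572, 0.5150], [-0.5150, 0.8572]]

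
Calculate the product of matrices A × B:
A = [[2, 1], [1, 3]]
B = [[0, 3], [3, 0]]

Matrix multiplication:
C[0][0] = 2×0 + 1×3 = 3
C[0][1] = 2×3 + 1×0 = 6
C[1][0] = 1×0 + 3×3 = 9
C[1][1] = 1×3 + 3×0 = 3
Result: [[3, 6], [9, 3]]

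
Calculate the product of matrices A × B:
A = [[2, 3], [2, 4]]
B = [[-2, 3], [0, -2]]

Matrix multiplication:
C[0][0] = 2×-2 + 3×0 = -4
C[0][1] = 2×3 + 3×-2 = 0
C[1][0] = 2×-2 + 4×0 = -4
C[1][1] = 2×3 + 4×-2 = -2
Result: [[-4, 0], [-4, -2]]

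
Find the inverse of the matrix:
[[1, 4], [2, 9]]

For [[a,b],[c,d]], inverse = (1/det)·[[d,-b],[-c,a]]
det = (1)(9) - (4)(2) = 9 - 8 = 1
Inverse = [[9, -4], [-2, 1]]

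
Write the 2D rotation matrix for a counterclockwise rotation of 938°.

Rotation matrix formula: [[cos θ, -sin θ], [sin θ, cos θ]]
For θ = 938°:
cos(938°) = -0.7880
sin(938°) = -0.6157
Result: [[-0.7880, 0.6157], [-0.6157, -0.7880]]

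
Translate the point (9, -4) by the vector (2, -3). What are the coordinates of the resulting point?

Translation by (2, -3) (homogeneous matrix [[1, 0, 2], [0, 1, -3], [0, 0, 1]]):
x' = 9 + 2 = 11
y' = -4 + -3 = -7
Result: (11, -7)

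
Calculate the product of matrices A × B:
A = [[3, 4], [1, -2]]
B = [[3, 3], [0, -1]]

Matrix multiplication:
C[0][0] = 3×3 + 4×0 = 9
C[0][1] = 3×3 + 4×-1 = 5
C[1][0] = 1×3 + -2×0 = 3
C[1][1] = 1×3 + -2×-1 = 5
Result: [[9, 5], [3, 5]]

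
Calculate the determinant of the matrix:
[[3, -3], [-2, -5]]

For a 2×2 matrix [[a, b], [c, d]], det = ad - bc
det = (3)(-5) - (-3)(-2) = -15 - 6 = -21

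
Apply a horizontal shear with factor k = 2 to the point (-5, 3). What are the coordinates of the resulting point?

Shear matrix for horizontal shear with factor k = 2:
[[1, 2], [0, 1]]
Result: (-5, 3) → (1, 3)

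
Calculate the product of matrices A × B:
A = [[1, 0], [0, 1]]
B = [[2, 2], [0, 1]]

Matrix multiplication:
C[0][0] = 1×2 + 0×0 = 2
C[0][1] = 1×2 + 0×1 = 2
C[1][0] = 0×2 + 1×0 = 0
C[1][1] = 0×2 + 1×1 = 1
Result: [[2, 2], [0, 1]]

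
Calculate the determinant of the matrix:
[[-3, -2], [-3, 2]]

For a 2×2 matrix [[a, b], [c, d]], det = ad - bc
det = (-3)(2) - (-2)(-3) = -6 - 6 = -12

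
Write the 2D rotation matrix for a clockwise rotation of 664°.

Rotation matrix formula: [[cos θ, -sin θ], [sin θ, cos θ]]
A clockwise rotation by 664° is equivalent to a counterclockwise rotation by -664°.
For θ = -664°:
cos(-664°) = 0.5592
sin(-664°) = 0.8290
Result: [[0.5592, -0.8290], [0.8290, 0.5592]]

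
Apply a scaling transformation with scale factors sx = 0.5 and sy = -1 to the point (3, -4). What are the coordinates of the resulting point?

Scaling matrix:
[[0.50, 0], [0, -1]]
Result: (3 × 0.5, -4 × -1) = (1.5, 4)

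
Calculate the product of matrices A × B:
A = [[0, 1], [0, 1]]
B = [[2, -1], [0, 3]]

Matrix multiplication:
C[0][0] = 0×2 + 1×0 = 0
C[0][1] = 0×-1 + 1×3 = 3
C[1][0] = 0×2 + 1×0 = 0
C[1][1] = 0×-1 + 1×3 = 3
Result: [[0, 3], [0, 3]]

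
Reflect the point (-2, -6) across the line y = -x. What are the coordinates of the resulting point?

Reflection across line y = -x: (-2, -6) → (6, 2)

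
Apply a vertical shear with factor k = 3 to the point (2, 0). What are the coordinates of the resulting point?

Shear matrix for vertical shear with factor k = 3:
[[1, 0], [3, 1]]
Result: (2, 0) → (2, 6)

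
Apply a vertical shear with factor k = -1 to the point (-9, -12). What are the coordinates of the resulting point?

Shear matrix for vertical shear with factor k = -1:
[[1, 0], [-1, 1]]
Result: (-9, -12) → (-9, -3)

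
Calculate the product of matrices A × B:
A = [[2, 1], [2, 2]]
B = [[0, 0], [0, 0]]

Matrix multiplication:
C[0][0] = 2×0 + 1×0 = 0
C[0][1] = 2×0 + 1×0 = 0
C[1][0] = 2×0 + 2×0 = 0
C[1][1] = 2×0 + 2×0 = 0
Result: [[0, 0], [0, 0]]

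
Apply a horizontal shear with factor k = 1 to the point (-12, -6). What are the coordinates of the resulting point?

Shear matrix for horizontal shear with factor k = 1:
[[1, 1], [0, 1]]
Result: (-12, -6) → (-18, -6)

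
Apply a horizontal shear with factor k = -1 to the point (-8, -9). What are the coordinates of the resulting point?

Shear matrix for horizontal shear with factor k = -1:
[[1, -1], [0, 1]]
Result: (-8, -9) → (1, -9)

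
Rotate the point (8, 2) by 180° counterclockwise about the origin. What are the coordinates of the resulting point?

Rotation matrix for 180°: [[cos 180°, -sin 180°], [sin 180°, cos 180°]] = [[-1, 0], [0, -1]]
[[-1, 0], [0, -1]] × [8, 2]ᵀ = [-8, -2]ᵀ
Result: (-8, -2)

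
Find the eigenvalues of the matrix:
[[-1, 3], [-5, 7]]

Characteristic equation: det(A - λI) = 0
λ² - (trace)λ + (det) = 0
trace = -1 + 7 = 6, det = (-1)(7) - (3)(-5) = 8
λ² - (6)λ + (8) = 0
λ = (6 ± √((6)² - 4·(8))) / 2 = (6 ± √4) / 2
Solving: λ = 2, 4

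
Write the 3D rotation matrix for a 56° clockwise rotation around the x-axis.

Rotation matrix for clockwise 56° around x-axis:
A clockwise rotation by 56° is a counterclockwise rotation by -56°.
cos(-56°) = 0.5592, sin(-56°) = -0.8290
Result: [[1, 0, 0], [0, 0.5592, 0.8290], [0, -0.8290, 0.5592]]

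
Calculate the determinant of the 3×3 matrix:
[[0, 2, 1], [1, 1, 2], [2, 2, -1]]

Expansion along first row:
det = 0·det([[1,2],[2,-1]]) - 2·det([[1,2],[2,-1]]) + 1·det([[1,1],[2,2]])
    = 0·(1·-1 - 2·2) - 2·(1·-1 - 2·2) + 1·(1·2 - 1·2)
    = 0·-5 - 2·-5 + 1·0
    = 0 + 10 + 0 = 10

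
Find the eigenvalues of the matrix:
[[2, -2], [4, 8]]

Characteristic equation: det(A - λI) = 0
λ² - (trace)λ + (det) = 0
trace = 2 + 8 = 10, det = (2)(8) - (-2)(4) = 24
λ² - (10)λ + (24) = 0
λ = (10 ± √((10)² - 4·(24))) / 2 = (10 ± √4) / 2
Solving: λ = 4, 6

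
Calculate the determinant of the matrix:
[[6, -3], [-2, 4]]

For a 2×2 matrix [[a, b], [c, d]], det = ad - bc
det = (6)(4) - (-3)(-2) = 24 - 6 = 18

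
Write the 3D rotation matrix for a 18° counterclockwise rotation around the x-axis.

Rotation matrix for counterclockwise 18° around x-axis:
cos(18°) = 0.9511, sin(18°) = 0.3090
Result: [[1, 0, 0], [0, 0.9511, -0.3090], [0, 0.3090, 0.9511]]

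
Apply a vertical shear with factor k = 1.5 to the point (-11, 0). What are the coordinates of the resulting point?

Shear matrix for vertical shear with factor k = 1.5:
[[1, 0], [1.50, 1]]
Result: (-11, 0) → (-11, -16.5)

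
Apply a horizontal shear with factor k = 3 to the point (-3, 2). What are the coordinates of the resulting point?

Shear matrix for horizontal shear with factor k = 3:
[[1, 3], [0, 1]]
Result: (-3, 2) → (3, 2)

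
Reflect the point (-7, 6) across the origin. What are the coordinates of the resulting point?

Reflection across origin: (-7, 6) → (7, -6)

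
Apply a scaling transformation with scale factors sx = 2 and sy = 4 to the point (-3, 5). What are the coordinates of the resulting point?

Scaling matrix:
[[2, 0], [0, 4]]
Result: (-3 × 2, 5 × 4) = (-6, 20)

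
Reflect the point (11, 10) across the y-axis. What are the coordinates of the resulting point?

Reflection across y-axis: (11, 10) → (-11, 10)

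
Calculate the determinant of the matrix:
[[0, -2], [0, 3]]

For a 2×2 matrix [[a, b], [c, d]], det = ad - bc
det = (0)(3) - (-2)(0) = 0 - 0 = 0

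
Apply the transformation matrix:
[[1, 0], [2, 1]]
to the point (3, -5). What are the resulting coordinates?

Matrix multiplication:
[[1, 0], [2, 1]] × [3, -5]ᵀ
= [(1)(3) + (0)(-5), (2)(3) + (1)(-5)]ᵀ
= [3, 1]ᵀ
Result: (3, 1)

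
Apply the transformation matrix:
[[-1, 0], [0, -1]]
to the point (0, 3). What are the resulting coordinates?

Matrix multiplication:
[[-1, 0], [0, -1]] × [0, 3]ᵀ
= [(-1)(0) + (0)(3), (0)(0) + (-1)(3)]ᵀ
= [0, -3]ᵀ
Result: (0, -3)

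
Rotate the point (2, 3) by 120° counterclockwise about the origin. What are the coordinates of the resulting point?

Rotation matrix for 120°: [[cos 120°, -sin 120°], [sin 120°, cos 120°]] ≈ [[-0.500000, -0.866025], [0.866025, -0.500000]]
[[-0.500000, -0.866025], [0.866025, -0.500000]] × [2, 3]ᵀ ≈ [-3.5981, 0.2321]ᵀ
Result: (-3.5981, 0.2321)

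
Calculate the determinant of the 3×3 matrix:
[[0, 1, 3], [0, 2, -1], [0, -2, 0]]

Expansion along first row:
det = 0·det([[2,-1],[-2,0]]) - 1·det([[0,-1],[0,0]]) + 3·det([[0,2],[0,-2]])
    = 0·(2·0 - -1·-2) - 1·(0·0 - -1·0) + 3·(0·-2 - 2·0)
    = 0·-2 - 1·0 + 3·0
    = 0 + 0 + 0 = 0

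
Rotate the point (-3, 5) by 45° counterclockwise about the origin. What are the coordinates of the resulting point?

Rotation matrix for 45°: [[cos 45°, -sin 45°], [sin 45°, cos 45°]] ≈ [[0.707107, -0.707107], [0.707107, 0.707107]]
[[0.707107, -0.707107], [0.707107, 0.707107]] × [-3, 5]ᵀ ≈ [-5.6569, 1.4142]ᵀ
Result: (-5.6569, 1.4142)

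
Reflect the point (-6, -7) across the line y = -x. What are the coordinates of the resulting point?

Reflection across line y = -x: (-6, -7) → (7, 6)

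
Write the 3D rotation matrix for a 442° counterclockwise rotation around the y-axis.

Rotation matrix for counterclockwise 442° around y-axis:
cos(442°) = 0.1392, sin(442°) = 0.9903
Result: [[0.1392, 0, 0.9903], [0, 1, 0], [-0.9903, 0, 0.1392]]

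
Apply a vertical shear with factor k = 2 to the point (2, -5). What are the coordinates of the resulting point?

Shear matrix for vertical shear with factor k = 2:
[[1, 0], [2, 1]]
Result: (2, -5) → (2, -1)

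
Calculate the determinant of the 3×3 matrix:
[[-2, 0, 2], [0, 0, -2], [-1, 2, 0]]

Expansion along first row:
det = -2·det([[0,-2],[2,0]]) - 0·det([[0,-2],[-1,0]]) + 2·det([[0,0],[-1,2]])
    = -2·(0·0 - -2·2) - 0·(0·0 - -2·-1) + 2·(0·2 - 0·-1)
    = -2·4 - 0·-2 + 2·0
    = -8 + 0 + 0 = -8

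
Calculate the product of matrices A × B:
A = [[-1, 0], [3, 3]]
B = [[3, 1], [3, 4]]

Matrix multiplication:
C[0][0] = -1×3 + 0×3 = -3
C[0][1] = -1×1 + 0×4 = -1
C[1][0] = 3×3 + 3×3 = 18
C[1][1] = 3×1 + 3×4 = 15
Result: [[-3, -1], [18, 15]]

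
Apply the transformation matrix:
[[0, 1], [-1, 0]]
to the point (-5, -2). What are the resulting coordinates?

Matrix multiplication:
[[0, 1], [-1, 0]] × [-5, -2]ᵀ
= [(0)(-5) + (1)(-2), (-1)(-5) + (0)(-2)]ᵀ
= [-2, 5]ᵀ
Result: (-2, 5)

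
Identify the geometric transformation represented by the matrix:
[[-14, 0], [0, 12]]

This matrix represents: non-uniform scaling by sx = -14, sy = 12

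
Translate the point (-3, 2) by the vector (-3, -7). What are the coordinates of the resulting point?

Translation by (-3, -7) (homogeneous matrix [[1, 0, -3], [0, 1, -7], [0, 0, 1]]):
x' = -3 + -3 = -6
y' = 2 + -7 = -5
Result: (-6, -5)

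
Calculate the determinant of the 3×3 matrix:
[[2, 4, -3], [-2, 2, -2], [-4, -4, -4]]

Expansion along first row:
det = 2·det([[2,-2],[-4,-4]]) - 4·det([[-2,-2],[-4,-4]]) + -3·det([[-2,2],[-4,-4]])
    = 2·(2·-4 - -2·-4) - 4·(-2·-4 - -2·-4) + -3·(-2·-4 - 2·-4)
    = 2·-16 - 4·0 + -3·16
    = -32 + 0 + -48 = -80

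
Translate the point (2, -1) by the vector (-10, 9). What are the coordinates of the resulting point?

Translation by (-10, 9) (homogeneous matrix [[1, 0, -10], [0, 1, 9], [0, 0, 1]]):
x' = 2 + -10 = -8
y' = -1 + 9 = 8
Result: (-8, 8)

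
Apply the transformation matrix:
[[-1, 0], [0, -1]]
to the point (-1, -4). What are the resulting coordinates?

Matrix multiplication:
[[-1, 0], [0, -1]] × [-1, -4]ᵀ
= [(-1)(-1) + (0)(-4), (0)(-1) + (-1)(-4)]ᵀ
= [1, 4]ᵀ
Result: (1, 4)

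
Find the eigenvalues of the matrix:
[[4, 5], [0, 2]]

Characteristic equation: det(A - λI) = 0
λ² - (trace)λ + (det) = 0
trace = 4 + 2 = 6, det = (4)(2) - (5)(0) = 8
λ² - (6)λ + (8) = 0
λ = (6 ± √((6)² - 4·(8))) / 2 = (6 ± √4) / 2
Solving: λ = 2, 4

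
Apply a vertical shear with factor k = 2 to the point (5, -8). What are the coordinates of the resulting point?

Shear matrix for vertical shear with factor k = 2:
[[1, 0], [2, 1]]
Result: (5, -8) → (5, 2)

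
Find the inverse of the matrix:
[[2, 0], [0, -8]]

For [[a,b],[c,d]], inverse = (1/det)·[[d,-b],[-c,a]]
det = (2)(-8) - (0)(0) = -16 - 0 = -16
Inverse = (1/-16)·[[-8, 0], [0, 2]]
= [[1/2, 0], [0, -1/8]]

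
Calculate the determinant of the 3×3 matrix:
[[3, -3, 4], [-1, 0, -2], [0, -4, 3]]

Expansion along first row:
det = 3·det([[0,-2],[-4,3]]) - -3·det([[-1,-2],[0,3]]) + 4·det([[-1,0],[0,-4]])
    = 3·(0·3 - -2·-4) - -3·(-1·3 - -2·0) + 4·(-1·-4 - 0·0)
    = 3·-8 - -3·-3 + 4·4
    = -24 + -9 + 16 = -17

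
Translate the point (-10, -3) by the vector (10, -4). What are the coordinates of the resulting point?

Translation by (10, -4) (homogeneous matrix [[1, 0, 10], [0, 1, -4], [0, 0, 1]]):
x' = -10 + 10 = 0
y' = -3 + -4 = -7
Result: (0, -7)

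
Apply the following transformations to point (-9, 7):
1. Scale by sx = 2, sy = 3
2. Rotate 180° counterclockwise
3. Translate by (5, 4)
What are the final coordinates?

Step 1: Scale → (-18, 21)
Step 2: Rotate 180° → (18, -21)
Step 3: Translate → (23, -17)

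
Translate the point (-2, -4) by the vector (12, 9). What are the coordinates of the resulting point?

Translation by (12, 9) (homogeneous matrix [[1, 0, 12], [0, 1, 9], [0, 0, 1]]):
x' = -2 + 12 = 10
y' = -4 + 9 = 5
Result: (10, 5)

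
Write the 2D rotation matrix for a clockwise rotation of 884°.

Rotation matrix formula: [[cos θ, -sin θ], [sin θ, cos θ]]
A clockwise rotation by 884° is equivalent to a counterclockwise rotation by -884°.
For θ = -884°:
cos(-884°) = -0.9613
sin(-884°) = -0.2756
Result: [[-0.9613, 0.2756], [-0.2756, -0.9613]]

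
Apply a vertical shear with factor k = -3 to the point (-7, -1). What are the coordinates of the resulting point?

Shear matrix for vertical shear with factor k = -3:
[[1, 0], [-3, 1]]
Result: (-7, -1) → (-7, 20)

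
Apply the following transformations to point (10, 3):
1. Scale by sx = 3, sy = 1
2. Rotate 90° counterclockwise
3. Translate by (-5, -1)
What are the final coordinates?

Step 1: Scale → (30, 3)
Step 2: Rotate 90° → (-3, 30)
Step 3: Translate → (-8, 29)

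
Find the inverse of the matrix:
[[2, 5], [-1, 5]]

For [[a,b],[c,d]], inverse = (1/det)·[[d,-b],[-c,a]]
det = (2)(5) - (5)(-1) = 10 - -5 = 15
Inverse = (1/15)·[[5, -5], [1, 2]]
= [[1/3, -1/3], [1/15, 2/15]]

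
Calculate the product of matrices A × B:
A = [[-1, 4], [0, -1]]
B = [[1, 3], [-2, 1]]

Matrix multiplication:
C[0][0] = -1×1 + 4×-2 = -9
C[0][1] = -1×3 + 4×1 = 1
C[1][0] = 0×1 + -1×-2 = 2
C[1][1] = 0×3 + -1×1 = -1
Result: [[-9, 1], [2, -1]]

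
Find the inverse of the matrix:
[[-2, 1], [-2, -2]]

For [[a,b],[c,d]], inverse = (1/det)·[[d,-b],[-c,a]]
det = (-2)(-2) - (1)(-2) = 4 - -2 = 6
Inverse = (1/6)·[[-2, -1], [2, -2]]
= [[-1/3, -1/6], [1/3, -1/3]]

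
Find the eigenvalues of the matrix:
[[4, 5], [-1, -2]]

Characteristic equation: det(A - λI) = 0
λ² - (trace)λ + (det) = 0
trace = 4 + -2 = 2, det = (4)(-2) - (5)(-1) = -3
λ² - (2)λ + (-3) = 0
λ = (2 ± √((2)² - 4·(-3))) / 2 = (2 ± √16) / 2
Solving: λ = -1, 3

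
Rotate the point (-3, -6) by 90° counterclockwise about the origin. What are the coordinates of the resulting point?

Rotation matrix for 90°: [[cos 90°, -sin 90°], [sin 90°, cos 90°]] = [[0, -1], [1, 0]]
[[0, -1], [1, 0]] × [-3, -6]ᵀ = [6, -3]ᵀ
Result: (6, -3)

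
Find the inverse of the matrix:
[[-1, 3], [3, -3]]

For [[a,b],[c,d]], inverse = (1/det)·[[d,-b],[-c,a]]
det = (-1)(-3) - (3)(3) = 3 - 9 = -6
Inverse = (1/-6)·[[-3, -3], [-3, -1]]
= [[1/2, 1/2], [1/2, 1/6]]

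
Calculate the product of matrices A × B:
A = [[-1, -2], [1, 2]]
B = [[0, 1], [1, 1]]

Matrix multiplication:
C[0][0] = -1×0 + -2×1 = -2
C[0][1] = -1×1 + -2×1 = -3
C[1][0] = 1×0 + 2×1 = 2
C[1][1] = 1×1 + 2×1 = 3
Result: [[-2, -3], [2, 3]]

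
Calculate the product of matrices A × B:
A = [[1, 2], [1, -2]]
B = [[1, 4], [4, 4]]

Matrix multiplication:
C[0][0] = 1×1 + 2×4 = 9
C[0][1] = 1×4 + 2×4 = 12
C[1][0] = 1×1 + -2×4 = -7
C[1][1] = 1×4 + -2×4 = -4
Result: [[9, 12], [-7, -4]]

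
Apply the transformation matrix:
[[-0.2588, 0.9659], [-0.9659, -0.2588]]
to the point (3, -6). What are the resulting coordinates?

Matrix multiplication:
[[-0.2588, 0.9659], [-0.9659, -0.2588]] × [3, -6]ᵀ
= [(-0.2588)(3) + (0.9659)(-6), (-0.9659)(3) + (-0.2588)(-6)]ᵀ
= [-6.5718, -1.3449]ᵀ
Result: (-6.5718, -1.3449)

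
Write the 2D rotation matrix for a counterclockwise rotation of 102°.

Rotation matrix formula: [[cos θ, -sin θ], [sin θ, cos θ]]
For θ = 102°:
cos(102°) = -0.2079
sin(102°) = 0.9781
Result: [[-0.2079, -0.9781], [0.9781, -0.2079]]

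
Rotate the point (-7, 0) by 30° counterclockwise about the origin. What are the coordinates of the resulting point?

Rotation matrix for 30°: [[cos 30°, -sin 30°], [sin 30°, cos 30°]] ≈ [[0.866025, -0.500000], [0.500000, 0.866025]]
[[0.866025, -0.500000], [0.500000, 0.866025]] × [-7, 0]ᵀ ≈ [-6.0622, -3.5000]ᵀ
Result: (-6.0622, -3.5000)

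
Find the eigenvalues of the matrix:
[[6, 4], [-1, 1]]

Characteristic equation: det(A - λI) = 0
λ² - (trace)λ + (det) = 0
trace = 6 + 1 = 7, det = (6)(1) - (4)(-1) = 10
λ² - (7)λ + (10) = 0
λ = (7 ± √((7)² - 4·(10))) / 2 = (7 ± √9) / 2
Solving: λ = 2, 5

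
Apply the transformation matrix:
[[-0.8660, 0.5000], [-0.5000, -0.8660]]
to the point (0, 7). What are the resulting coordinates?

Matrix multiplication:
[[-0.8660, 0.5000], [-0.5000, -0.8660]] × [0, 7]ᵀ
= [(-0.8660)(0) + (0.5000)(7), (-0.5000)(0) + (-0.8660)(7)]ᵀ
= [3.5000, -6.0620]ᵀ
Result: (3.5000, -6.0620)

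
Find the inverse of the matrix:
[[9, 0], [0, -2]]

For [[a,b],[c,d]], inverse = (1/det)·[[d,-b],[-c,a]]
det = (9)(-2) - (0)(0) = -18 - 0 = -18
Inverse = (1/-18)·[[-2, 0], [0, 9]]
= [[1/9, 0], [0, -1/2]]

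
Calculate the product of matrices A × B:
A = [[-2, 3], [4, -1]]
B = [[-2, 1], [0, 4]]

Matrix multiplication:
C[0][0] = -2×-2 + 3×0 = 4
C[0][1] = -2×1 + 3×4 = 10
C[1][0] = 4×-2 + -1×0 = -8
C[1][1] = 4×1 + -1×4 = 0
Result: [[4, 10], [-8, 0]]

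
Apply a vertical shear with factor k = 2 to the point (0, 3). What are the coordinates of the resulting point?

Shear matrix for vertical shear with factor k = 2:
[[1, 0], [2, 1]]
Result: (0, 3) → (0, 3)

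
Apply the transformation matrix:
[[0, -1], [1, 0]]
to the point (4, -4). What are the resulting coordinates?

Matrix multiplication:
[[0, -1], [1, 0]] × [4, -4]ᵀ
= [(0)(4) + (-1)(-4), (1)(4) + (0)(-4)]ᵀ
= [4, 4]ᵀ
Result: (4, 4)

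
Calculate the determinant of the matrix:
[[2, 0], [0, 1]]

For a 2×2 matrix [[a, b], [c, d]], det = ad - bc
det = (2)(1) - (0)(0) = 2 - 0 = 2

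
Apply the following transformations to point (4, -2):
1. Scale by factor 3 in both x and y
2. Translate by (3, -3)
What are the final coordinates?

Step 1: Scale (4, -2) by 3 → (12, -6)
Step 2: Translate by (3, -3) → (15, -9)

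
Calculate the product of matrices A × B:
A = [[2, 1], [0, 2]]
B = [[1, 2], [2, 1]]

Matrix multiplication:
C[0][0] = 2×1 + 1×2 = 4
C[0][1] = 2×2 + 1×1 = 5
C[1][0] = 0×1 + 2×2 = 4
C[1][1] = 0×2 + 2×1 = 2
Result: [[4, 5], [4, 2]]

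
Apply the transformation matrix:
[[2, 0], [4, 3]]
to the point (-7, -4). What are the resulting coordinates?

Matrix multiplication:
[[2, 0], [4, 3]] × [-7, -4]ᵀ
= [(2)(-7) + (0)(-4), (4)(-7) + (3)(-4)]ᵀ
= [-14, -40]ᵀ
Result: (-14, -40)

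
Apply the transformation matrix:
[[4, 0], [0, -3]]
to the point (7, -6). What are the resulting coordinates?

Matrix multiplication:
[[4, 0], [0, -3]] × [7, -6]ᵀ
= [(4)(7) + (0)(-6), (0)(7) + (-3)(-6)]ᵀ
= [28, 18]ᵀ
Result: (28, 18)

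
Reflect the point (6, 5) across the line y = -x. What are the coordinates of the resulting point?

Reflection across line y = -x: (6, 5) → (-5, -6)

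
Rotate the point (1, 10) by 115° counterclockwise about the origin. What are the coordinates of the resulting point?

Rotation matrix for 115°: [[cos 115°, -sin 115°], [sin 115°, cos 115°]] ≈ [[-0.422618, -0.906308], [0.906308, -0.422618]]
[[-0.422618, -0.906308], [0.906308, -0.422618]] × [1, 10]ᵀ ≈ [-9.4857, -3.3199]ᵀ
Result: (-9.4857, -3.3199)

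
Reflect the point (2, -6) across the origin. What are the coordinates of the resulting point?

Reflection across origin: (2, -6) → (-2, 6)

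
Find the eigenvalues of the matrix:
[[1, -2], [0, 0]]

Characteristic equation: det(A - λI) = 0
λ² - (trace)λ + (det) = 0
trace = 1 + 0 = 1, det = (1)(0) - (-2)(0) = 0
λ² - (1)λ + (0) = 0
λ = (1 ± √((1)² - 4·(0))) / 2 = (1 ± √1) / 2
Solving: λ = 0, 1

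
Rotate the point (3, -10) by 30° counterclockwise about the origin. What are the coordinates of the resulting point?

Rotation matrix for 30°: [[cos 30°, -sin 30°], [sin 30°, cos 30°]] ≈ [[0.866025, -0.500000], [0.500000, 0.866025]]
[[0.866025, -0.500000], [0.500000, 0.866025]] × [3, -10]ᵀ ≈ [7.5981, -7.1603]ᵀ
Result: (7.5981, -7.1603)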